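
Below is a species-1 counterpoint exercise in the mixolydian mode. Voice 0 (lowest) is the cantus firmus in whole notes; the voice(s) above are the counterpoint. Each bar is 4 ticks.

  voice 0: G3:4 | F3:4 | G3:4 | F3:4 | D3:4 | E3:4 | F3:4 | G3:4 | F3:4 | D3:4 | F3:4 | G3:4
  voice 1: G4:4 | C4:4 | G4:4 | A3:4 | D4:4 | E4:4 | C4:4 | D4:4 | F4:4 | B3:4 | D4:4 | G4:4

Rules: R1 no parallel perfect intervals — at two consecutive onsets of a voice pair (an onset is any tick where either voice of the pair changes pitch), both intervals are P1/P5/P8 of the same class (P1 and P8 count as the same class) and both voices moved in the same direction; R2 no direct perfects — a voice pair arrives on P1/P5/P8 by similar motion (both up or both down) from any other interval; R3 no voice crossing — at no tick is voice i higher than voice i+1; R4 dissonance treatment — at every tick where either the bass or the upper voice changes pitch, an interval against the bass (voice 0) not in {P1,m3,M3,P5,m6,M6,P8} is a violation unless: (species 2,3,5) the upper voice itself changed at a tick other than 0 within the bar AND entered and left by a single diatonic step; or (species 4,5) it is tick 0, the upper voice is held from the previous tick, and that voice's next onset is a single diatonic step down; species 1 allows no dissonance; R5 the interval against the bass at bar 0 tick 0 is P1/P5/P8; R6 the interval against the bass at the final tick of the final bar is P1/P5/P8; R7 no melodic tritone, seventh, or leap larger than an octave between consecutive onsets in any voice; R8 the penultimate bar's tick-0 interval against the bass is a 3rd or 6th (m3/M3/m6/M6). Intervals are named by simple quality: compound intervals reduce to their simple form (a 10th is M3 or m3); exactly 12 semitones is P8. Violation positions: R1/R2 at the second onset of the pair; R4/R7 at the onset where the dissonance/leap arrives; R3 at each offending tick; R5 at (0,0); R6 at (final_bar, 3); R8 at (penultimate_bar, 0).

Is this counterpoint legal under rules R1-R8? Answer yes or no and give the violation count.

No (7 violations)

bar 0: v0=G3 v1=G4 (P8)
bar 1: v0=F3 v1=C4 (P5)
bar 2: v0=G3 v1=G4 (P8)
bar 3: v0=F3 v1=A3 (M3)
bar 4: v0=D3 v1=D4 (P8)
bar 5: v0=E3 v1=E4 (P8)
bar 6: v0=F3 v1=C4 (P5)
bar 7: v0=G3 v1=D4 (P5)
bar 8: v0=F3 v1=F4 (P8)
bar 9: v0=D3 v1=B3 (M6)
bar 10: v0=F3 v1=D4 (M6)
bar 11: v0=G3 v1=G4 (P8)
  R2 @ bar1.0: G3/G4 P8 -> F3/C4 P5 similar
  R2 @ bar2.0: F3/C4 P5 -> G3/G4 P8 similar
  R7 @ bar3.0: G4->A3 leap 10st
  R1 @ bar5.0: D3/D4 P8 -> E3/E4 P8 similar
  R1 @ bar7.0: F3/C4 P5 -> G3/D4 P5 similar
  R7 @ bar9.0: F4->B3 leap 6st
  R2 @ bar11.0: F3/D4 M6 -> G3/G4 P8 similar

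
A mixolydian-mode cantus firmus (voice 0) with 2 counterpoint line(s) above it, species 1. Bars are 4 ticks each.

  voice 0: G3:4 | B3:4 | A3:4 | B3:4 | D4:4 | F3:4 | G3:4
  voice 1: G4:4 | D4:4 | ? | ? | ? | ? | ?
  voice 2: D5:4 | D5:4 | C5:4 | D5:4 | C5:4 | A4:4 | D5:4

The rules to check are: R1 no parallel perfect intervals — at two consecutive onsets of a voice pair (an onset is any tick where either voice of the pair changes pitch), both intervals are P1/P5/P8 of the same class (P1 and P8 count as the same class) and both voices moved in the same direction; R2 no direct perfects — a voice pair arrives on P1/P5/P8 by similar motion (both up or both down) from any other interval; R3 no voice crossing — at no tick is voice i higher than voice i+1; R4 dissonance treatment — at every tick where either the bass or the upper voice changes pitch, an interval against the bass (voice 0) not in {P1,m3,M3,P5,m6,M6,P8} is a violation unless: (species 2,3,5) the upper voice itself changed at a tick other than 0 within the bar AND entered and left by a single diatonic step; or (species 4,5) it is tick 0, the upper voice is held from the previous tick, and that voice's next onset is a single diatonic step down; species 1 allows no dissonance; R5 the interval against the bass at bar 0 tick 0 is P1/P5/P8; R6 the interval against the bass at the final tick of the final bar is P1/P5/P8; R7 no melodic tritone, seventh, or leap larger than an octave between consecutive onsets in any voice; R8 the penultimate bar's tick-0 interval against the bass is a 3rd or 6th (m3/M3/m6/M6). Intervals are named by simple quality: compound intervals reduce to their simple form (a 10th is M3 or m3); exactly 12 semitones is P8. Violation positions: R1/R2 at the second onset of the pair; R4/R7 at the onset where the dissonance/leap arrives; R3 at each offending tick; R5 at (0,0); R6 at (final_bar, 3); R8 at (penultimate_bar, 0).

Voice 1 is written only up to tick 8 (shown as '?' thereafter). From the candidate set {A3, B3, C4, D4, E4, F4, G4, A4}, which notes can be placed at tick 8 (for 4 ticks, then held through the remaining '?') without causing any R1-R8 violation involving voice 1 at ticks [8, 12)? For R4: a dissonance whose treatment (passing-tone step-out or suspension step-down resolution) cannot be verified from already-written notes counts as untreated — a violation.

{A4, E4, F4}

A3: violates R2
B3: violates R4
C4: violates R1
D4: violates R4
E4: legal
F4: legal
G4: violates R4
A4: legal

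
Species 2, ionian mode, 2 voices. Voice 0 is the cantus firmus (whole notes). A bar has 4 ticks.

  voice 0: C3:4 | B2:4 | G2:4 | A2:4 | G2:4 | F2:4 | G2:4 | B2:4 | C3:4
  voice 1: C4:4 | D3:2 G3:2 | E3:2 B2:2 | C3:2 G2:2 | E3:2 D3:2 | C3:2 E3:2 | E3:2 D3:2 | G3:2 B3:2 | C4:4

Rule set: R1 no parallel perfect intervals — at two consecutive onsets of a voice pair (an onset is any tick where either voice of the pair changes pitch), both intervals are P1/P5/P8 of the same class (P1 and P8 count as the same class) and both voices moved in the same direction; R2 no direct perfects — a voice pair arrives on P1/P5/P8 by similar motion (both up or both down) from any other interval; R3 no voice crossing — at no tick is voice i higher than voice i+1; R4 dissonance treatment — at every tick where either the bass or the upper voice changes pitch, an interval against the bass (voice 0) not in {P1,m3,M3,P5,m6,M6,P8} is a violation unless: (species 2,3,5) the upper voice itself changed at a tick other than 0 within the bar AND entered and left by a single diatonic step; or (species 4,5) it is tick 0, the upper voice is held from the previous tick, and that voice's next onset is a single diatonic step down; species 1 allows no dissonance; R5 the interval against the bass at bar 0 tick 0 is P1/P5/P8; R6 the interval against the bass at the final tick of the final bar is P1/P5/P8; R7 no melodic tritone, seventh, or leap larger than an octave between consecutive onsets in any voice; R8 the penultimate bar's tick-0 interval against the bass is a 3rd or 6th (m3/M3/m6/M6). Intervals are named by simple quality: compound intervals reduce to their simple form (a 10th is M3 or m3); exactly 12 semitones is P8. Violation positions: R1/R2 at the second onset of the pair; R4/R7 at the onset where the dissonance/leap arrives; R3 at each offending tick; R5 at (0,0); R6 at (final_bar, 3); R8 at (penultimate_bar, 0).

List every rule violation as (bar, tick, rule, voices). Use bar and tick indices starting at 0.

bar 0: v0=C3 v1=C4 downbeat P8
bar 1: v0=B2 v1=D3 downbeat m3
bar 2: v0=G2 v1=E3 downbeat M6
bar 3: v0=A2 v1=C3 downbeat m3
bar 4: v0=G2 v1=E3 downbeat M6
bar 5: v0=F2 v1=C3 downbeat P5
bar 6: v0=G2 v1=E3 downbeat M6
bar 7: v0=B2 v1=G3 downbeat m6
bar 8: v0=C3 v1=C4 downbeat P8
  -> R7 @ bar 1 tick 0 v(1,): C4->D3 leap 10st
  -> R3 @ bar 3 tick 2 v(0, 1): A2 above G2
  -> R4 @ bar 3 tick 2 v(0, 1): A2/G2 M2 untreated
  -> R3 @ bar 3 tick 3 v(0, 1): A2 above G2
  -> R1 @ bar 5 tick 0 v(0, 1): G2/D3 P5 -> F2/C3 P5 similar
  -> R4 @ bar 5 tick 2 v(0, 1): F2/E3 M7 untreated
  -> R1 @ bar 8 tick 0 v(0, 1): B2/B3 P8 -> C3/C4 P8 similar

(1, 0, R7, (1,))
(3, 2, R3, (0, 1))
(3, 2, R4, (0, 1))
(3, 3, R3, (0, 1))
(5, 0, R1, (0, 1))
(5, 2, R4, (0, 1))
(8, 0, R1, (0, 1))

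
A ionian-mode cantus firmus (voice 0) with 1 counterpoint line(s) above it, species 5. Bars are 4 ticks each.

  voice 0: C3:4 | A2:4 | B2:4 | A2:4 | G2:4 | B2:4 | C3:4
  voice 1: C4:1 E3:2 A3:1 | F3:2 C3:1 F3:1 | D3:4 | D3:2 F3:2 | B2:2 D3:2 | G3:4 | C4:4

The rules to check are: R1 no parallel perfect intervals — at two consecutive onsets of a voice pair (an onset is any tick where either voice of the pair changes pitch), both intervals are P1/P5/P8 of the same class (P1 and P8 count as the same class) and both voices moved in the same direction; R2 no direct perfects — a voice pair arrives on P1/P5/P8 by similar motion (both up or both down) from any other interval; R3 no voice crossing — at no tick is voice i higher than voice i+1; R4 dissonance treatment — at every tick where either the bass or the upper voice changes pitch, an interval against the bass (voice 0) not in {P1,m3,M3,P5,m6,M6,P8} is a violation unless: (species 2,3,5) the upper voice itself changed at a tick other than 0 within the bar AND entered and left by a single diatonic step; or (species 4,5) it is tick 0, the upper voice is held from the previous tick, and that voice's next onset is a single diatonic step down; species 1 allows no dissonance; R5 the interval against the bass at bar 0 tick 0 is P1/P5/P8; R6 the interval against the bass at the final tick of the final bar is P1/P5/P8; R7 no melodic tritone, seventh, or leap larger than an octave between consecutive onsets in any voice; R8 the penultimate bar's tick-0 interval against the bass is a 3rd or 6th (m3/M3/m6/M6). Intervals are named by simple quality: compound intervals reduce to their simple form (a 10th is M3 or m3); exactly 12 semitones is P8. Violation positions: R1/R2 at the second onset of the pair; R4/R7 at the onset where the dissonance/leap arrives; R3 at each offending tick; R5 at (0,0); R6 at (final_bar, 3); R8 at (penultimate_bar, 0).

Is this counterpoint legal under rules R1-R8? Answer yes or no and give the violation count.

bar 0: v0=C3 v1=C4 (P8)
bar 1: v0=A2 v1=F3 (m6)
bar 2: v0=B2 v1=D3 (m3)
bar 3: v0=A2 v1=D3 (P4)
bar 4: v0=G2 v1=B2 (M3)
bar 5: v0=B2 v1=G3 (m6)
bar 6: v0=C3 v1=C4 (P8)
  R4 @ bar3.0: A2/D3 P4 untreated
  R7 @ bar4.0: F3->B2 leap 6st
  R2 @ bar6.0: B2/G3 m6 -> C3/C4 P8 similar

No (3 violations)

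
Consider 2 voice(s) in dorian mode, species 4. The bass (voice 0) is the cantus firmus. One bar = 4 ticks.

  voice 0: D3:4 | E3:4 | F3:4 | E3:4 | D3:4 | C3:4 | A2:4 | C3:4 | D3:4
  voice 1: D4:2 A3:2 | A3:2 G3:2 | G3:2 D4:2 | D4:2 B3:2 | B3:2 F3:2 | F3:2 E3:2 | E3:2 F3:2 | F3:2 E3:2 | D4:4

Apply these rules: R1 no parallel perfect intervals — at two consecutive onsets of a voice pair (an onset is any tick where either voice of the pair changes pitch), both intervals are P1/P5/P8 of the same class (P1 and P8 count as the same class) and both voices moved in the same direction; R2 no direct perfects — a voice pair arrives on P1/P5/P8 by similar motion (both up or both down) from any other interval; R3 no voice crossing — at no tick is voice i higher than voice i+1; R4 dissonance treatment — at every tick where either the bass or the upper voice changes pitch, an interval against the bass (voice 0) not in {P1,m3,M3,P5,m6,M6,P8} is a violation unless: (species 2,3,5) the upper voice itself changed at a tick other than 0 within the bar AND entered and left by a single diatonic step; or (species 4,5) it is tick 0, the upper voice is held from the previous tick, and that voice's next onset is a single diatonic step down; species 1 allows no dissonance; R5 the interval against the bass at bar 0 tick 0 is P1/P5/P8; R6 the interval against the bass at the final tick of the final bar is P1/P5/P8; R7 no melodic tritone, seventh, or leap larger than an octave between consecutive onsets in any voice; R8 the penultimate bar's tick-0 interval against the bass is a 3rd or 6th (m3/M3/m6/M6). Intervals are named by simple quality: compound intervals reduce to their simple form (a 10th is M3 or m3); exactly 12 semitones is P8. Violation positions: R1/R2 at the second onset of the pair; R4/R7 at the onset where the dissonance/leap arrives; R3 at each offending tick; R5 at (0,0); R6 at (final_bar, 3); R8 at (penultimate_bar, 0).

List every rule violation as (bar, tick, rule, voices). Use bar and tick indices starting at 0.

bar 0: v0=D3 v1=D4 downbeat P8
bar 1: v0=E3 v1=A3 downbeat P4
bar 2: v0=F3 v1=G3 downbeat M2
bar 3: v0=E3 v1=D4 downbeat m7
bar 4: v0=D3 v1=B3 downbeat M6
bar 5: v0=C3 v1=F3 downbeat P4
bar 6: v0=A2 v1=E3 downbeat P5
bar 7: v0=C3 v1=F3 downbeat P4
bar 8: v0=D3 v1=D4 downbeat P8
  -> R4 @ bar 2 tick 0 v(0, 1): F3/G3 M2 untreated
  -> R4 @ bar 3 tick 0 v(0, 1): E3/D4 m7 untreated
  -> R7 @ bar 4 tick 2 v(1,): B3->F3 leap 6st
  -> R8 @ bar 7 tick 0 v(0, 1): penult P4 not 3rd/6th
  -> R2 @ bar 8 tick 0 v(0, 1): C3/E3 M3 -> D3/D4 P8 similar
  -> R7 @ bar 8 tick 0 v(1,): E3->D4 leap 10st

(2, 0, R4, (0, 1))
(3, 0, R4, (0, 1))
(4, 2, R7, (1,))
(7, 0, R8, (0, 1))
(8, 0, R2, (0, 1))
(8, 0, R7, (1,))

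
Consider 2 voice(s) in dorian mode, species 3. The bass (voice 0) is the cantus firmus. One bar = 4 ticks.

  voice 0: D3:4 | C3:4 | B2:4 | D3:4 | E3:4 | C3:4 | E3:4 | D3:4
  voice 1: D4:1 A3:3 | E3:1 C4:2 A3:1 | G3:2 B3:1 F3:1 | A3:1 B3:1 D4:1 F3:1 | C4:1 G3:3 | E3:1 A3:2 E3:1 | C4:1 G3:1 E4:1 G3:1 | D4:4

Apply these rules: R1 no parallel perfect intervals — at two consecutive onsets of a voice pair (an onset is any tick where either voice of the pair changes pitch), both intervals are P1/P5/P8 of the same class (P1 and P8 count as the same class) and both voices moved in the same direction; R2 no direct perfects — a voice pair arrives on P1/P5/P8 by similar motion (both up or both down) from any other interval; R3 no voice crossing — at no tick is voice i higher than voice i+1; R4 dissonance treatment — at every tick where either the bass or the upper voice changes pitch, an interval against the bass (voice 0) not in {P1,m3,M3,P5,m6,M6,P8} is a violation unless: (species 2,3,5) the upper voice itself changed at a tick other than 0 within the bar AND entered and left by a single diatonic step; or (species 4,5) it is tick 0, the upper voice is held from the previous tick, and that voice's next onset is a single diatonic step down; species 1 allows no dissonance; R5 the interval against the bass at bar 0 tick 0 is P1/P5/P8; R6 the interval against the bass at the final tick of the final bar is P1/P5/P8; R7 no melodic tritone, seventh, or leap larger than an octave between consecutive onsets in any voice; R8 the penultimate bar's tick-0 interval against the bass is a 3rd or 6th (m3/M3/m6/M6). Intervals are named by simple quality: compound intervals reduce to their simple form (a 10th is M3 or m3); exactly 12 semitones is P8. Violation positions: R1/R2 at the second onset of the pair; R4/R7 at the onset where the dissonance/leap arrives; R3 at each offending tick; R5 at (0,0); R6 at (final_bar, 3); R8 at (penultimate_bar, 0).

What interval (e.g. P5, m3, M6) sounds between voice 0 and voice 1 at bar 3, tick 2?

voice 0=D3 voice 1=D4 -> P8

P8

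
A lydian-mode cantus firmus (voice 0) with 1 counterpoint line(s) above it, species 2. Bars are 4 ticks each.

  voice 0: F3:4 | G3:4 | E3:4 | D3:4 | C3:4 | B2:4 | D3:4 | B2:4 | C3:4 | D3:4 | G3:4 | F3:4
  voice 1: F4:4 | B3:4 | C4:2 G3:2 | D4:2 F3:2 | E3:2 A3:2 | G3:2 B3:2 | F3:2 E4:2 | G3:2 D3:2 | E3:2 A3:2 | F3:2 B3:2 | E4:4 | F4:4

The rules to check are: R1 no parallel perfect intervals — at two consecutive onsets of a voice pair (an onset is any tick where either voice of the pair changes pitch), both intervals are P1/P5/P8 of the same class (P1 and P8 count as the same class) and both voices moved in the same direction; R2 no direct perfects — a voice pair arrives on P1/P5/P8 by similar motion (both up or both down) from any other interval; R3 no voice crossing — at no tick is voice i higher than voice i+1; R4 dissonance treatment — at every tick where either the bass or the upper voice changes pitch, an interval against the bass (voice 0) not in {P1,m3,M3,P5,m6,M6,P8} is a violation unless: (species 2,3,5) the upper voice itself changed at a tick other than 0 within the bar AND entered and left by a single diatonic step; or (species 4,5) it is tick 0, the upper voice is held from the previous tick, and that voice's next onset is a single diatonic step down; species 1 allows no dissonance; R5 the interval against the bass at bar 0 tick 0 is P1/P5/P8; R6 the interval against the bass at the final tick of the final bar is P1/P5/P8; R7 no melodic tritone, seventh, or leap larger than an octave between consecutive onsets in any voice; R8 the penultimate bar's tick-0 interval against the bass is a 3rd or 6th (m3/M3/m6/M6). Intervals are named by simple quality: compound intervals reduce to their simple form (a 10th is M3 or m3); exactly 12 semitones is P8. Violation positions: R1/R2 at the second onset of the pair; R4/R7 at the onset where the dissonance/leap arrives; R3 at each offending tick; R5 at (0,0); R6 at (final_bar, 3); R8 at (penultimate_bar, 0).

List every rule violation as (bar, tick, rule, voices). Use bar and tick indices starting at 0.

(1, 0, R7, (1,))
(6, 0, R7, (1,))
(6, 2, R4, (0, 1))
(6, 2, R7, (1,))
(9, 2, R7, (1,))

bar 0: v0=F3 v1=F4 downbeat P8
bar 1: v0=G3 v1=B3 downbeat M3
bar 2: v0=E3 v1=C4 downbeat m6
bar 3: v0=D3 v1=D4 downbeat P8
bar 4: v0=C3 v1=E3 downbeat M3
bar 5: v0=B2 v1=G3 downbeat m6
bar 6: v0=D3 v1=F3 downbeat m3
bar 7: v0=B2 v1=G3 downbeat m6
bar 8: v0=C3 v1=E3 downbeat M3
bar 9: v0=D3 v1=F3 downbeat m3
bar 10: v0=G3 v1=E4 downbeat M6
bar 11: v0=F3 v1=F4 downbeat P8
  -> R7 @ bar 1 tick 0 v(1,): F4->B3 leap 6st
  -> R7 @ bar 6 tick 0 v(1,): B3->F3 leap 6st
  -> R4 @ bar 6 tick 2 v(0, 1): D3/E4 M2 untreated
  -> R7 @ bar 6 tick 2 v(1,): F3->E4 leap 11st
  -> R7 @ bar 9 tick 2 v(1,): F3->B3 leap 6st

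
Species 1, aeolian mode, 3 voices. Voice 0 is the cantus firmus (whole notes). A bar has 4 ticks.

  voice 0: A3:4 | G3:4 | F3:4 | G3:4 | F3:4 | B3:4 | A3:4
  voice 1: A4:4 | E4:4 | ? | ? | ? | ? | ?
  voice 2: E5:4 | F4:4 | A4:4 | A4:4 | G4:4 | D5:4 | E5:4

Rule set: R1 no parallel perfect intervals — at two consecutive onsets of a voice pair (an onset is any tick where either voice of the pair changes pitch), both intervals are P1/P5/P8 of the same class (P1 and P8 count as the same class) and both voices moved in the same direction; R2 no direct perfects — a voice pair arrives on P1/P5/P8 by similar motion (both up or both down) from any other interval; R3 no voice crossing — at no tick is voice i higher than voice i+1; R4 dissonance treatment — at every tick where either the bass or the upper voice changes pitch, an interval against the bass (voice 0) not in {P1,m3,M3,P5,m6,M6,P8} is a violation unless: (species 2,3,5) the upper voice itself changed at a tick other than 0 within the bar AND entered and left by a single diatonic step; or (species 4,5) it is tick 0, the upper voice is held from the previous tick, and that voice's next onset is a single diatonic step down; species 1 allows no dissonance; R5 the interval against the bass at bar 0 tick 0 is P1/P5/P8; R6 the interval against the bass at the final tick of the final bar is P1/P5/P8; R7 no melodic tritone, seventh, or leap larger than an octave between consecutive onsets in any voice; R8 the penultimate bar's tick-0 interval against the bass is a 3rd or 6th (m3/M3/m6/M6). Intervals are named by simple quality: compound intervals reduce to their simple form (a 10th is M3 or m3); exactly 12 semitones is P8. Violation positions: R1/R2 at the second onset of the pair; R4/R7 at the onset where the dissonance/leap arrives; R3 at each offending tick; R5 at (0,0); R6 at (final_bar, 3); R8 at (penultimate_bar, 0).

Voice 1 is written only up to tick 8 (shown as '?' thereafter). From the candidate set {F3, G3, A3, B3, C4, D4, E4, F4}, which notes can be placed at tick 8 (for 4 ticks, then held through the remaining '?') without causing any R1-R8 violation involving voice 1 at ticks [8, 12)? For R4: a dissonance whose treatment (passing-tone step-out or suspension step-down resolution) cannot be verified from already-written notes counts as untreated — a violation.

{A3, D4, F4}

F3: violates R2,R7
G3: violates R4
A3: legal
B3: violates R4
C4: violates R2
D4: legal
E4: violates R4
F4: legal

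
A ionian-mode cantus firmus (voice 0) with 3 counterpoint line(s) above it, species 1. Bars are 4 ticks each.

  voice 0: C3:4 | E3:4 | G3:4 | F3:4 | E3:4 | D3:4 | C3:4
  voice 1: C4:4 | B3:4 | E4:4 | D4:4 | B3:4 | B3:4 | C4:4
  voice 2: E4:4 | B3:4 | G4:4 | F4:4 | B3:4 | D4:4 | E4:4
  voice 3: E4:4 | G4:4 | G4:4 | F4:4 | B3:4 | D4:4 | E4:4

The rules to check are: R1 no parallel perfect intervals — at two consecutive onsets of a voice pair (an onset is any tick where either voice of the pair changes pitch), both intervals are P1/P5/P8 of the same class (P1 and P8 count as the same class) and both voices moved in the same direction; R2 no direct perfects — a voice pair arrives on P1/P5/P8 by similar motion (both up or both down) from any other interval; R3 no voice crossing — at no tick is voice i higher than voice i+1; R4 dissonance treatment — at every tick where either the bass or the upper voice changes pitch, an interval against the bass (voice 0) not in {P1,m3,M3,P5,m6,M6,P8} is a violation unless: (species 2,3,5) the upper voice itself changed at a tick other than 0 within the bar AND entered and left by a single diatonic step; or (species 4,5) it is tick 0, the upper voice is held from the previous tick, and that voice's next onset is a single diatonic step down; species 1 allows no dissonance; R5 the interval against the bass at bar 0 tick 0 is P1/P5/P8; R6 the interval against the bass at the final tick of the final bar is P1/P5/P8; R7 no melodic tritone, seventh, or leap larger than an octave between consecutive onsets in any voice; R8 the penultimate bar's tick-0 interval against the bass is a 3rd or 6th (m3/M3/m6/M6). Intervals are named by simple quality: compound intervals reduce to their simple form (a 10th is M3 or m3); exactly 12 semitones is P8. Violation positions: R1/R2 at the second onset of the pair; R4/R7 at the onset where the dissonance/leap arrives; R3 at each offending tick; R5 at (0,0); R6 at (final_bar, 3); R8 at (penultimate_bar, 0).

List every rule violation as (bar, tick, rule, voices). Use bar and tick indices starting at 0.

(0, 0, R5, (0, 2))
(0, 0, R5, (0, 3))
(1, 0, R2, (1, 2))
(2, 0, R2, (0, 2))
(3, 0, R1, (0, 2))
(3, 0, R1, (0, 3))
(3, 0, R1, (2, 3))
(4, 0, R1, (2, 3))
(4, 0, R2, (0, 1))
(4, 0, R2, (0, 2))
(4, 0, R2, (0, 3))
(4, 0, R2, (1, 2))
(4, 0, R2, (1, 3))
(4, 0, R7, (2,))
(4, 0, R7, (3,))
(5, 0, R1, (2, 3))
(5, 0, R8, (0, 2))
(5, 0, R8, (0, 3))
(6, 0, R1, (2, 3))
(6, 3, R6, (0, 2))
(6, 3, R6, (0, 3))

bar 0: v0=C3 v1=C4 v2=E4 v3=E4 downbeat M3
bar 1: v0=E3 v1=B3 v2=B3 v3=G4 downbeat m3
bar 2: v0=G3 v1=E4 v2=G4 v3=G4 downbeat P8
bar 3: v0=F3 v1=D4 v2=F4 v3=F4 downbeat P8
bar 4: v0=E3 v1=B3 v2=B3 v3=B3 downbeat P5
bar 5: v0=D3 v1=B3 v2=D4 v3=D4 downbeat P8
bar 6: v0=C3 v1=C4 v2=E4 v3=E4 downbeat M3
  -> R5 @ bar 0 tick 0 v(0, 2): opens on M3
  -> R5 @ bar 0 tick 0 v(0, 3): opens on M3
  -> R2 @ bar 1 tick 0 v(1, 2): C4/E4 M3 -> B3/B3 P1 similar
  -> R2 @ bar 2 tick 0 v(0, 2): E3/B3 P5 -> G3/G4 P8 similar
  -> R1 @ bar 3 tick 0 v(0, 2): G3/G4 P8 -> F3/F4 P8 similar
  -> R1 @ bar 3 tick 0 v(0, 3): G3/G4 P8 -> F3/F4 P8 similar
  -> R1 @ bar 3 tick 0 v(2, 3): G4/G4 P1 -> F4/F4 P1 similar
  -> R1 @ bar 4 tick 0 v(2, 3): F4/F4 P1 -> B3/B3 P1 similar
  -> R2 @ bar 4 tick 0 v(0, 1): F3/D4 M6 -> E3/B3 P5 similar
  -> R2 @ bar 4 tick 0 v(0, 2): F3/F4 P8 -> E3/B3 P5 similar
  -> R2 @ bar 4 tick 0 v(0, 3): F3/F4 P8 -> E3/B3 P5 similar
  -> R2 @ bar 4 tick 0 v(1, 2): D4/F4 m3 -> B3/B3 P1 similar
  -> R2 @ bar 4 tick 0 v(1, 3): D4/F4 m3 -> B3/B3 P1 similar
  -> R7 @ bar 4 tick 0 v(2,): F4->B3 leap 6st
  -> R7 @ bar 4 tick 0 v(3,): F4->B3 leap 6st
  -> R1 @ bar 5 tick 0 v(2, 3): B3/B3 P1 -> D4/D4 P1 similar
  -> R8 @ bar 5 tick 0 v(0, 2): penult P8 not 3rd/6th
  -> R8 @ bar 5 tick 0 v(0, 3): penult P8 not 3rd/6th
  -> R1 @ bar 6 tick 0 v(2, 3): D4/D4 P1 -> E4/E4 P1 similar
  -> R6 @ bar 6 tick 3 v(0, 2): closes on M3
  -> R6 @ bar 6 tick 3 v(0, 3): closes on M3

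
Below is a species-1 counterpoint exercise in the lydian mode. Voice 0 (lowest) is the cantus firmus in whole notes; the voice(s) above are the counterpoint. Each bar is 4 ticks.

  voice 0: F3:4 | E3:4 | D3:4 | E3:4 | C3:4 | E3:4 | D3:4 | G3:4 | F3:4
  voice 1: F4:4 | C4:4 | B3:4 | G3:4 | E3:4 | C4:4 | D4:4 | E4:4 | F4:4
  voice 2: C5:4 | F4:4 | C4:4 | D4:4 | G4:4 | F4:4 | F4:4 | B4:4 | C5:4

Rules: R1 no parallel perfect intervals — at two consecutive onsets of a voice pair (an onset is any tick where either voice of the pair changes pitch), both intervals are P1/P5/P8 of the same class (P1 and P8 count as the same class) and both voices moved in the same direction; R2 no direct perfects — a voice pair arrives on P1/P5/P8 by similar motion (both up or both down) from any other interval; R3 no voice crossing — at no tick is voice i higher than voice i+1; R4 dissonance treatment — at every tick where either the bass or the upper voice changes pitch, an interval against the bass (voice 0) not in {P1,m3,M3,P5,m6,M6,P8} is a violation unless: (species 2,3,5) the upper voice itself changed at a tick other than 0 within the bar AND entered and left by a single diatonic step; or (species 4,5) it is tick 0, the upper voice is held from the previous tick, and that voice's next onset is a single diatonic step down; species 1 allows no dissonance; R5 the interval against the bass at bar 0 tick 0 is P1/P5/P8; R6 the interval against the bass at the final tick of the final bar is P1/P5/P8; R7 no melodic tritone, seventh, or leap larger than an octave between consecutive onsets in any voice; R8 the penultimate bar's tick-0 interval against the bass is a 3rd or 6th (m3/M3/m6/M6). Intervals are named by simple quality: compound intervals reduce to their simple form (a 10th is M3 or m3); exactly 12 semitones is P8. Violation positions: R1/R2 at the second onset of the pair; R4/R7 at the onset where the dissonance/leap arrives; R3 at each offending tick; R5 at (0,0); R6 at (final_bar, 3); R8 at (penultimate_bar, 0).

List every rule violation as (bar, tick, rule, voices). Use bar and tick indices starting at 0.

bar 0: v0=F3 v1=F4 v2=C5 downbeat P5
bar 1: v0=E3 v1=C4 v2=F4 downbeat m2
bar 2: v0=D3 v1=B3 v2=C4 downbeat m7
bar 3: v0=E3 v1=G3 v2=D4 downbeat m7
bar 4: v0=C3 v1=E3 v2=G4 downbeat P5
bar 5: v0=E3 v1=C4 v2=F4 downbeat m2
bar 6: v0=D3 v1=D4 v2=F4 downbeat m3
bar 7: v0=G3 v1=E4 v2=B4 downbeat M3
bar 8: v0=F3 v1=F4 v2=C5 downbeat P5
  -> R4 @ bar 1 tick 0 v(0, 2): E3/F4 m2 untreated
  -> R4 @ bar 2 tick 0 v(0, 2): D3/C4 m7 untreated
  -> R4 @ bar 3 tick 0 v(0, 2): E3/D4 m7 untreated
  -> R4 @ bar 5 tick 0 v(0, 2): E3/F4 m2 untreated
  -> R2 @ bar 7 tick 0 v(1, 2): D4/F4 m3 -> E4/B4 P5 similar
  -> R7 @ bar 7 tick 0 v(2,): F4->B4 leap 6st
  -> R1 @ bar 8 tick 0 v(1, 2): E4/B4 P5 -> F4/C5 P5 similar

(1, 0, R4, (0, 2))
(2, 0, R4, (0, 2))
(3, 0, R4, (0, 2))
(5, 0, R4, (0, 2))
(7, 0, R2, (1, 2))
(7, 0, R7, (2,))
(8, 0, R1, (1, 2))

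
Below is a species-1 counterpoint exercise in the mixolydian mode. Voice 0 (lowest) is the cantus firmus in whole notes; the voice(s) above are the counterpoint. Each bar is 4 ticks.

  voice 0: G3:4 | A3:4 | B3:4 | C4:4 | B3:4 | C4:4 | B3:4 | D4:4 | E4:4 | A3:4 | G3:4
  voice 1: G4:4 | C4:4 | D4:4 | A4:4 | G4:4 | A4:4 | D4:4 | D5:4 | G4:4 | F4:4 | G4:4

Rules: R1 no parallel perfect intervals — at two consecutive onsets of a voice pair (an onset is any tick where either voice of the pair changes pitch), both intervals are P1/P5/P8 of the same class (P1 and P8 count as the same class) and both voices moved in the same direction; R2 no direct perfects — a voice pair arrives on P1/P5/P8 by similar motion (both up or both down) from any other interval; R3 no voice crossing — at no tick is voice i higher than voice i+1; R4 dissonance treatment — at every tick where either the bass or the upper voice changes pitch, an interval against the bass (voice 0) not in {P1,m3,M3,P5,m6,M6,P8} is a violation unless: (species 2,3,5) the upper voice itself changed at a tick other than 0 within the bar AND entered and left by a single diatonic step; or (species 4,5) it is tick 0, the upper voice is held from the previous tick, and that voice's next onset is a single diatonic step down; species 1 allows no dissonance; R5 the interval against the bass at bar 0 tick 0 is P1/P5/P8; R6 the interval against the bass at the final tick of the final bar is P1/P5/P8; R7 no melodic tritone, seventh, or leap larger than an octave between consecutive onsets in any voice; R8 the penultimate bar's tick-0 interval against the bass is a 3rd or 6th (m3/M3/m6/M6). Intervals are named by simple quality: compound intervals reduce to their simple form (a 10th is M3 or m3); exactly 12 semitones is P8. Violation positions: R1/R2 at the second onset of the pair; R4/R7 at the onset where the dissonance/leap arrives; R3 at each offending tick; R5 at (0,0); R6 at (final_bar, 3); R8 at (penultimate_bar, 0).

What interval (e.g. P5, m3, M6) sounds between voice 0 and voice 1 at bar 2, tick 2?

m3

voice 0=B3 voice 1=D4 -> m3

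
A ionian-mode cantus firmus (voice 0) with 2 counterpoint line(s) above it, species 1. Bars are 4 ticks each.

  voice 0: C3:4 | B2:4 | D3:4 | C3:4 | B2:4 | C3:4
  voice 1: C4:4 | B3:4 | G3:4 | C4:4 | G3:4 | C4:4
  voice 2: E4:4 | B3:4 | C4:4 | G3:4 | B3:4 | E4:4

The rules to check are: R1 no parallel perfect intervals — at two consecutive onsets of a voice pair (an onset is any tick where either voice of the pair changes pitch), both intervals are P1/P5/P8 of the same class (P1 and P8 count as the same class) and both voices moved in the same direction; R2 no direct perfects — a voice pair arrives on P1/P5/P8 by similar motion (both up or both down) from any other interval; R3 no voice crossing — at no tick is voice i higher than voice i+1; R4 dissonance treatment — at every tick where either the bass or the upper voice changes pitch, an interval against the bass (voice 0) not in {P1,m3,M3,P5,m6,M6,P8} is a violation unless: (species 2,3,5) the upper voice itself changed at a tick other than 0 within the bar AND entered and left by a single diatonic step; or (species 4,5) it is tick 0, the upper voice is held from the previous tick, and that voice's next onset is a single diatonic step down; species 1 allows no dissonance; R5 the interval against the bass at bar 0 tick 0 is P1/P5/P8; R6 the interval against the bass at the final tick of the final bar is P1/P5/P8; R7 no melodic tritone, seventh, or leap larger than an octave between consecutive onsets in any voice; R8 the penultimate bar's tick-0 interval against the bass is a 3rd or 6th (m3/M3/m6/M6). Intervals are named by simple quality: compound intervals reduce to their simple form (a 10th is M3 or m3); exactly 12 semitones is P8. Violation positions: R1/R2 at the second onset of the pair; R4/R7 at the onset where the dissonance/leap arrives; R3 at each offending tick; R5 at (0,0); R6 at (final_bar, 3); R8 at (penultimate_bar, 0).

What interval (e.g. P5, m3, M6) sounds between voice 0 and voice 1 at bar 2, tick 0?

P4

voice 0=D3 voice 1=G3 -> P4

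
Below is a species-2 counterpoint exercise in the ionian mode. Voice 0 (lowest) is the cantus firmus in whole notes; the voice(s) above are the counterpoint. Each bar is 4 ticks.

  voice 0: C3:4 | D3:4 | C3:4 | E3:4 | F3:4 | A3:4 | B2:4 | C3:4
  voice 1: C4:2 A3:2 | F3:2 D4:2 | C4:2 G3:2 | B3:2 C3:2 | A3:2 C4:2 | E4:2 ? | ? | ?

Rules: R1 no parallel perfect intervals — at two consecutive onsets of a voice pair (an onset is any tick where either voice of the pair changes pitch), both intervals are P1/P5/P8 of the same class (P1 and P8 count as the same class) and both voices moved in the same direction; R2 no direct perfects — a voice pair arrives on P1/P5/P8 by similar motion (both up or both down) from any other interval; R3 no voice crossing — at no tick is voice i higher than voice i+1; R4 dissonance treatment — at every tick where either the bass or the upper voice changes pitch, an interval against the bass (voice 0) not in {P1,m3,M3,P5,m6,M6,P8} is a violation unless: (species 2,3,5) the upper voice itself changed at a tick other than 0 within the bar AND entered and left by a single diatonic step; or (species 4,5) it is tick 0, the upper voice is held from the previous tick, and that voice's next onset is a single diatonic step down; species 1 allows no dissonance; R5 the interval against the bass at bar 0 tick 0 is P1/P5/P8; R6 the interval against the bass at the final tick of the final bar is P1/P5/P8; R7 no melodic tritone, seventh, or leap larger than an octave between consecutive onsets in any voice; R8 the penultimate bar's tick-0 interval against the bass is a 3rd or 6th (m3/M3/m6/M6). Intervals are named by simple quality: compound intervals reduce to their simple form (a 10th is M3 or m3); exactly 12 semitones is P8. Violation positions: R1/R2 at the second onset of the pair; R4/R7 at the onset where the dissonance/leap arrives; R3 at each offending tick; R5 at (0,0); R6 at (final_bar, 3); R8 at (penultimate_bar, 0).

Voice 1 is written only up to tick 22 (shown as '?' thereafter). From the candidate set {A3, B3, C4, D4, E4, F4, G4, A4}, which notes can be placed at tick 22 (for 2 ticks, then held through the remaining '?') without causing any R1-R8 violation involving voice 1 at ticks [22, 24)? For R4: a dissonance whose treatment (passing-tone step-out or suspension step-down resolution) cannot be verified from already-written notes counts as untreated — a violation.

A3: legal
B3: violates R4
C4: legal
D4: violates R4
E4: legal
F4: legal
G4: violates R4
A4: legal

{A3, A4, C4, E4, F4}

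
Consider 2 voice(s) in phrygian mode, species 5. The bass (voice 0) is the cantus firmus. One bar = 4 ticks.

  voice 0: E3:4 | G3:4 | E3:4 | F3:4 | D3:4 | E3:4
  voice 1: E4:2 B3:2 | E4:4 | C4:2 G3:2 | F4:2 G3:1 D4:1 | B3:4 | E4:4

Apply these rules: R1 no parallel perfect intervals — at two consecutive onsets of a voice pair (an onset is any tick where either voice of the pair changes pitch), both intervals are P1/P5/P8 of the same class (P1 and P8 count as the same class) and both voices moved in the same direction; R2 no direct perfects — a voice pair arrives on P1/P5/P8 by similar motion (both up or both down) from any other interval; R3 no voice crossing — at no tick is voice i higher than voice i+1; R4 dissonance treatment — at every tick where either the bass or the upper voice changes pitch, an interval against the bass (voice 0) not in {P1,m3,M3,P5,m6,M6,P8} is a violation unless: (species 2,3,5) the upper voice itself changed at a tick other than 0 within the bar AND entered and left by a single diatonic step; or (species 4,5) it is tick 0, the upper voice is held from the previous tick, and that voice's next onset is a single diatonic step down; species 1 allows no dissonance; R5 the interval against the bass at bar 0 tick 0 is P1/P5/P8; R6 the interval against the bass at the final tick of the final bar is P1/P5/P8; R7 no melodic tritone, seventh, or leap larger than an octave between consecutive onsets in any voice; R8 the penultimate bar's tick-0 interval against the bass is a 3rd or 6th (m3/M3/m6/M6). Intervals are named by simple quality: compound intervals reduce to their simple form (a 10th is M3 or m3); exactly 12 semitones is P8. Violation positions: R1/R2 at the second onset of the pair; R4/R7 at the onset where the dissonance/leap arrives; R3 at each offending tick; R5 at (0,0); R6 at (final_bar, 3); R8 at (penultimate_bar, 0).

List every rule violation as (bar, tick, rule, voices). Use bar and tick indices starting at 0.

bar 0: v0=E3 v1=E4 downbeat P8
bar 1: v0=G3 v1=E4 downbeat M6
bar 2: v0=E3 v1=C4 downbeat m6
bar 3: v0=F3 v1=F4 downbeat P8
bar 4: v0=D3 v1=B3 downbeat M6
bar 5: v0=E3 v1=E4 downbeat P8
  -> R2 @ bar 3 tick 0 v(0, 1): E3/G3 m3 -> F3/F4 P8 similar
  -> R7 @ bar 3 tick 0 v(1,): G3->F4 leap 10st
  -> R4 @ bar 3 tick 2 v(0, 1): F3/G3 M2 untreated
  -> R7 @ bar 3 tick 2 v(1,): F4->G3 leap 10st
  -> R2 @ bar 5 tick 0 v(0, 1): D3/B3 M6 -> E3/E4 P8 similar

(3, 0, R2, (0, 1))
(3, 0, R7, (1,))
(3, 2, R4, (0, 1))
(3, 2, R7, (1,))
(5, 0, R2, (0, 1))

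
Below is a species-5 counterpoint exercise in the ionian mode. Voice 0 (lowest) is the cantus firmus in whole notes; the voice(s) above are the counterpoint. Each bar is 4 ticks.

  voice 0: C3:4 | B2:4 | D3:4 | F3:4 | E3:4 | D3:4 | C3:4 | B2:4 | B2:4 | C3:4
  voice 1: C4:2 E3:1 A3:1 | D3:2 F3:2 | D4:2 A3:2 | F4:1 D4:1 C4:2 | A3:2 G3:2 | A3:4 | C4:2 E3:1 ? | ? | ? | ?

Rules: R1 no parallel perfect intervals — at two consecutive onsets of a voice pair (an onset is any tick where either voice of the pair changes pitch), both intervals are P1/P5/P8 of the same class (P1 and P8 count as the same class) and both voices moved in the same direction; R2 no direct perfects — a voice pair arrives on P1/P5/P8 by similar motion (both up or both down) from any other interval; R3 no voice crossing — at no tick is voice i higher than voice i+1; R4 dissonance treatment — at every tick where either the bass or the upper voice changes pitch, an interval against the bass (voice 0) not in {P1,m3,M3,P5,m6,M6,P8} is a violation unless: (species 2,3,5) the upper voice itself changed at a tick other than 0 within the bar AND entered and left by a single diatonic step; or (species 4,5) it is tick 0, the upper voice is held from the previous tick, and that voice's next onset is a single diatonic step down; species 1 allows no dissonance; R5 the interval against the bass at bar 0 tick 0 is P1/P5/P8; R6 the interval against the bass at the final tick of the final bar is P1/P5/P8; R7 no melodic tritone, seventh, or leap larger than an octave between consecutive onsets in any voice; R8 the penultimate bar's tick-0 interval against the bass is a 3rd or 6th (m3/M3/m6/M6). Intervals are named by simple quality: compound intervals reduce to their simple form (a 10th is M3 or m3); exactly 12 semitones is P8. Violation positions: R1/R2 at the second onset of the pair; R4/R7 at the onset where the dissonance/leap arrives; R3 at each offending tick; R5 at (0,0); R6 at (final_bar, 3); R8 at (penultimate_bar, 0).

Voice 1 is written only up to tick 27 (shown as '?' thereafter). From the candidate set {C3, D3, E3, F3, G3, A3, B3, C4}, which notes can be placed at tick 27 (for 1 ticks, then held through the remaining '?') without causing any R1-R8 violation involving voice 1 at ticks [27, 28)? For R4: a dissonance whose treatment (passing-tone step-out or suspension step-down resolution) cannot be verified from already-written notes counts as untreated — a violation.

{A3, C3, C4, E3, G3}

C3: legal
D3: violates R4
E3: legal
F3: violates R4
G3: legal
A3: legal
B3: violates R4
C4: legal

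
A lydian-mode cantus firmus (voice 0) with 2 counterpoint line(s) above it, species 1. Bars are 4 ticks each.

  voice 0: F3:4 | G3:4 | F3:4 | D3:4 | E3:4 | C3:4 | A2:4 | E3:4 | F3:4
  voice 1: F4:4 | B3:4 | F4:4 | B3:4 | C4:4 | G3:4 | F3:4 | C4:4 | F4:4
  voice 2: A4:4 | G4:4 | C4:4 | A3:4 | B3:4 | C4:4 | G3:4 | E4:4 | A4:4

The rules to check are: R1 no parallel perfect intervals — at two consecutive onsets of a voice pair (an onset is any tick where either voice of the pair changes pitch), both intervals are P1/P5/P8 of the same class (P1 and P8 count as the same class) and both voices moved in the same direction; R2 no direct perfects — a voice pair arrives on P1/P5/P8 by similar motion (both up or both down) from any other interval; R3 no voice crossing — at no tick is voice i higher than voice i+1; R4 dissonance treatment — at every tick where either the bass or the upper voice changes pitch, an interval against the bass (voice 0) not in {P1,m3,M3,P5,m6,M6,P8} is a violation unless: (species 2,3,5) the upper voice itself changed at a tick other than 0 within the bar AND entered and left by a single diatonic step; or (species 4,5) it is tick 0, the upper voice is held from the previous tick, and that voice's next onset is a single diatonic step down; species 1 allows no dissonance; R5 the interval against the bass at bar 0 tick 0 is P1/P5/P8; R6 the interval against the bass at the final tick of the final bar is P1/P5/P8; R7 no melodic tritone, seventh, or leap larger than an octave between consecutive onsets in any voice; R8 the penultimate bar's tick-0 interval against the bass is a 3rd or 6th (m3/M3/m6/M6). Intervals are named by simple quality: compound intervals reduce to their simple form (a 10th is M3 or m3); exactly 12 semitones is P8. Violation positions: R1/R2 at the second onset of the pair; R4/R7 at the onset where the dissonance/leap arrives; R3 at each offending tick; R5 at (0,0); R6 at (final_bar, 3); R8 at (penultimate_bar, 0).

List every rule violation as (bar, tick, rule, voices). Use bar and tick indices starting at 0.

(0, 0, R5, (0, 2))
(1, 0, R7, (1,))
(2, 0, R2, (0, 2))
(2, 0, R3, (1, 2))
(2, 0, R7, (1,))
(2, 1, R3, (1, 2))
(2, 2, R3, (1, 2))
(2, 3, R3, (1, 2))
(3, 0, R1, (0, 2))
(3, 0, R3, (1, 2))
(3, 0, R7, (1,))
(3, 1, R3, (1, 2))
(3, 2, R3, (1, 2))
(3, 3, R3, (1, 2))
(4, 0, R1, (0, 2))
(4, 0, R3, (1, 2))
(4, 1, R3, (1, 2))
(4, 2, R3, (1, 2))
(4, 3, R3, (1, 2))
(5, 0, R2, (0, 1))
(6, 0, R4, (0, 2))
(7, 0, R2, (0, 2))
(7, 0, R8, (0, 2))
(8, 0, R2, (0, 1))
(8, 3, R6, (0, 2))

bar 0: v0=F3 v1=F4 v2=A4 downbeat M3
bar 1: v0=G3 v1=B3 v2=G4 downbeat P8
bar 2: v0=F3 v1=F4 v2=C4 downbeat P5
bar 3: v0=D3 v1=B3 v2=A3 downbeat P5
bar 4: v0=E3 v1=C4 v2=B3 downbeat P5
bar 5: v0=C3 v1=G3 v2=C4 downbeat P8
bar 6: v0=A2 v1=F3 v2=G3 downbeat m7
bar 7: v0=E3 v1=C4 v2=E4 downbeat P8
bar 8: v0=F3 v1=F4 v2=A4 downbeat M3
  -> R5 @ bar 0 tick 0 v(0, 2): opens on M3
  -> R7 @ bar 1 tick 0 v(1,): F4->B3 leap 6st
  -> R2 @ bar 2 tick 0 v(0, 2): G3/G4 P8 -> F3/C4 P5 similar
  -> R3 @ bar 2 tick 0 v(1, 2): F4 above C4
  -> R7 @ bar 2 tick 0 v(1,): B3->F4 leap 6st
  -> R3 @ bar 2 tick 1 v(1, 2): F4 above C4
  -> R3 @ bar 2 tick 2 v(1, 2): F4 above C4
  -> R3 @ bar 2 tick 3 v(1, 2): F4 above C4
  -> R1 @ bar 3 tick 0 v(0, 2): F3/C4 P5 -> D3/A3 P5 similar
  -> R3 @ bar 3 tick 0 v(1, 2): B3 above A3
  -> R7 @ bar 3 tick 0 v(1,): F4->B3 leap 6st
  -> R3 @ bar 3 tick 1 v(1, 2): B3 above A3
  -> R3 @ bar 3 tick 2 v(1, 2): B3 above A3
  -> R3 @ bar 3 tick 3 v(1, 2): B3 above A3
  -> R1 @ bar 4 tick 0 v(0, 2): D3/A3 P5 -> E3/B3 P5 similar
  -> R3 @ bar 4 tick 0 v(1, 2): C4 above B3
  -> R3 @ bar 4 tick 1 v(1, 2): C4 above B3
  -> R3 @ bar 4 tick 2 v(1, 2): C4 above B3
  -> R3 @ bar 4 tick 3 v(1, 2): C4 above B3
  -> R2 @ bar 5 tick 0 v(0, 1): E3/C4 m6 -> C3/G3 P5 similar
  -> R4 @ bar 6 tick 0 v(0, 2): A2/G3 m7 untreated
  -> R2 @ bar 7 tick 0 v(0, 2): A2/G3 m7 -> E3/E4 P8 similar
  -> R8 @ bar 7 tick 0 v(0, 2): penult P8 not 3rd/6th
  -> R2 @ bar 8 tick 0 v(0, 1): E3/C4 m6 -> F3/F4 P8 similar
  -> R6 @ bar 8 tick 3 v(0, 2): closes on M3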